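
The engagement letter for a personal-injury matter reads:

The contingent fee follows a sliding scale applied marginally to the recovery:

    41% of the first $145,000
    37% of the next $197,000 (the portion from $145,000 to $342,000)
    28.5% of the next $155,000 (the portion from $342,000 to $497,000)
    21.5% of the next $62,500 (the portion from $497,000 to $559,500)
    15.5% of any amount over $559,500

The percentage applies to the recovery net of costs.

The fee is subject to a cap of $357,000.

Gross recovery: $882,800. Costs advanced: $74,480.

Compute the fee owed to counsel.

$228,519.60

Fee base (net of costs): $882,800 − $74,480 = $808,320
First $145,000 at 41% = $59,450.00
Next $197,000 at 37% = $72,890.00
Next $155,000 at 28.5% = $44,175.00
Next $62,500 at 21.5% = $13,437.50
Remaining $248,820 at 15.5% = $38,567.10
Fee: $59,450.00 + $72,890.00 + $44,175.00 + $13,437.50 + $38,567.10 = $228,519.60
$228,519.60 is under the $357,000 cap.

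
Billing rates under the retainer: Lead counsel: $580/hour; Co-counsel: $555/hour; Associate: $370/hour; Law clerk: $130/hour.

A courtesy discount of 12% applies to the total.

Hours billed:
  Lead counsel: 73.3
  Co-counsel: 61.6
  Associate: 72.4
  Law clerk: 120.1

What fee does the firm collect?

$104,810.64

Lead counsel: 73.3 × $580 = $42,514.00
Co-counsel: 61.6 × $555 = $34,188.00
Associate: 72.4 × $370 = $26,788.00
Law clerk: 120.1 × $130 = $15,613.00
Subtotal: $119,103.00
Less 12% discount: −$14,292.36
Total: $119,103.00 − $14,292.36 = $104,810.64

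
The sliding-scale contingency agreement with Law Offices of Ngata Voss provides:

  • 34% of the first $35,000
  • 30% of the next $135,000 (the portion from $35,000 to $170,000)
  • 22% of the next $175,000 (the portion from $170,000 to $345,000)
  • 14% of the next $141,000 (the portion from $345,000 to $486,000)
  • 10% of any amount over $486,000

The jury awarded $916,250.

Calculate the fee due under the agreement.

First $35,000 at 34% = $11,900.00
Next $135,000 at 30% = $40,500.00
Next $175,000 at 22% = $38,500.00
Next $141,000 at 14% = $19,740.00
Remaining $430,250 at 10% = $43,025.00
Fee: $11,900.00 + $40,500.00 + $38,500.00 + $19,740.00 + $43,025.00 = $153,665.00

$153,665.00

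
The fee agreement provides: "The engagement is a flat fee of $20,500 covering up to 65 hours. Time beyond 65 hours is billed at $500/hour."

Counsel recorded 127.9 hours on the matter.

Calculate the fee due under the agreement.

$51,950.00

Flat fee: $20,500.00
Excess hours: 127.9 − 65 = 62.9
Overrun: 62.9 × $500 = $31,450.00
Total: $20,500.00 + $31,450.00 = $51,950.00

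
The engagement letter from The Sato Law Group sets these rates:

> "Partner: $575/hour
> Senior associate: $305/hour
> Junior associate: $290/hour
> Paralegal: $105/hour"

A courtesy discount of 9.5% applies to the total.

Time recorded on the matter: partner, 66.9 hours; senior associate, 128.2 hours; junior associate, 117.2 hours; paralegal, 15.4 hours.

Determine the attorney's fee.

Partner: 66.9 × $575 = $38,467.50
Senior associate: 128.2 × $305 = $39,101.00
Junior associate: 117.2 × $290 = $33,988.00
Paralegal: 15.4 × $105 = $1,617.00
Subtotal: $113,173.50
Less 9.5% discount: −$10,751.48
Total: $113,173.50 − $10,751.48 = $102,422.02

$102,422.02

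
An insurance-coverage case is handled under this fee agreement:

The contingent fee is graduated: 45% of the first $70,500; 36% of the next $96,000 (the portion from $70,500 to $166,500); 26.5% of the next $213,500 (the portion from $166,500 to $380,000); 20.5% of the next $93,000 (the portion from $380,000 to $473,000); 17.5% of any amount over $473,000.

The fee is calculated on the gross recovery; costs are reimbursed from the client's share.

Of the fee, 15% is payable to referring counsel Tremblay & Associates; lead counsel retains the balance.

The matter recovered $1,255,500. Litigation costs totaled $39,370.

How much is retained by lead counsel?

Fee base is the gross recovery, $1,255,500; costs are reimbursed separately.
First $70,500 at 45% = $31,725.00
Next $96,000 at 36% = $34,560.00
Next $213,500 at 26.5% = $56,577.50
Next $93,000 at 20.5% = $19,065.00
Remaining $782,500 at 17.5% = $136,937.50
Fee: $31,725.00 + $34,560.00 + $56,577.50 + $19,065.00 + $136,937.50 = $278,865.00
Referral share: 15% of $278,865.00 = $41,829.75; lead counsel retains $278,865.00 − $41,829.75 = $237,035.25.

$237,035.25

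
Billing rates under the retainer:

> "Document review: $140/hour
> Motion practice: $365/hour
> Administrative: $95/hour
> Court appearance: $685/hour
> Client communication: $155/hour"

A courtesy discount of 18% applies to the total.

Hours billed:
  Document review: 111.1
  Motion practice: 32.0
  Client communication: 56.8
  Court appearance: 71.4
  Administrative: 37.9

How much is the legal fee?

$72,608.95

Document review: 111.1 × $140 = $15,554.00
Motion practice: 32.0 × $365 = $11,680.00
Administrative: 37.9 × $95 = $3,600.50
Court appearance: 71.4 × $685 = $48,909.00
Client communication: 56.8 × $155 = $8,804.00
Subtotal: $88,547.50
Less 18% discount: −$15,938.55
Total: $88,547.50 − $15,938.55 = $72,608.95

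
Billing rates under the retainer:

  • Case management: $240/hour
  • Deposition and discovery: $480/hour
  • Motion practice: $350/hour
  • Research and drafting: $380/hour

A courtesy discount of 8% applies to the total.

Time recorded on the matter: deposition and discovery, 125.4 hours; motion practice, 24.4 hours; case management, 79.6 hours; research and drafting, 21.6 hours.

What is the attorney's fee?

$88,360.48

Case management: 79.6 × $240 = $19,104.00
Deposition and discovery: 125.4 × $480 = $60,192.00
Motion practice: 24.4 × $350 = $8,540.00
Research and drafting: 21.6 × $380 = $8,208.00
Subtotal: $96,044.00
Less 8% discount: −$7,683.52
Total: $96,044.00 − $7,683.52 = $88,360.48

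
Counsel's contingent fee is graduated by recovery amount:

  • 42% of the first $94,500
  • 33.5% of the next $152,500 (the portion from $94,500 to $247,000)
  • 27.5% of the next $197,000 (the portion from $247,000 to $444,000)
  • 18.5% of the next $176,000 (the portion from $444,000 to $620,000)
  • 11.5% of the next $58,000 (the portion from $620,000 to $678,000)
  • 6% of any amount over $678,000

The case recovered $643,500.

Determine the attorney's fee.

$180,215.00

First $94,500 at 42% = $39,690.00
Next $152,500 at 33.5% = $51,087.50
Next $197,000 at 27.5% = $54,175.00
Next $176,000 at 18.5% = $32,560.00
Remaining $23,500 at 11.5% = $2,702.50
Fee: $39,690.00 + $51,087.50 + $54,175.00 + $32,560.00 + $2,702.50 = $180,215.00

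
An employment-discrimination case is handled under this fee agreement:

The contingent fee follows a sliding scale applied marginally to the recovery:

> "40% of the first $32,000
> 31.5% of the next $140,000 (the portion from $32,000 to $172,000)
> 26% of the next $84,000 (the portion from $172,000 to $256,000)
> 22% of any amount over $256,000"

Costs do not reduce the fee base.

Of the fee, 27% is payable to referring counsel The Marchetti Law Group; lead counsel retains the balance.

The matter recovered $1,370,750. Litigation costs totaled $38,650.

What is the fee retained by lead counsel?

Fee base is the gross recovery, $1,370,750; costs are reimbursed separately.
First $32,000 at 40% = $12,800.00
Next $140,000 at 31.5% = $44,100.00
Next $84,000 at 26% = $21,840.00
Remaining $1,114,750 at 22% = $245,245.00
Fee: $12,800.00 + $44,100.00 + $21,840.00 + $245,245.00 = $323,985.00
Referral share: 27% of $323,985.00 = $87,475.95; lead counsel retains $323,985.00 − $87,475.95 = $236,509.05.

$236,509.05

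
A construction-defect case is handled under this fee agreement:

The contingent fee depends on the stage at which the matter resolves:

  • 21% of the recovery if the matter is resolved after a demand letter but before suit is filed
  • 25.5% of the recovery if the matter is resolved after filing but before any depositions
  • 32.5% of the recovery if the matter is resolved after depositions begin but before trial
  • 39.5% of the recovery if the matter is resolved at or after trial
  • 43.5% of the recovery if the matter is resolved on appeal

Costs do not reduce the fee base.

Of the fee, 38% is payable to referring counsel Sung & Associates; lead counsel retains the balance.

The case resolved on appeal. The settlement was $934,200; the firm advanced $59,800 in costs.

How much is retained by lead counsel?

$251,953.74

Fee base is the gross recovery, $934,200; costs are reimbursed separately.
The matter resolved on appeal, so the 43.5% rate applies.
$934,200 × 43.5% = $406,377.00
Referral share: 38% of $406,377.00 = $154,423.26; lead counsel retains $406,377.00 − $154,423.26 = $251,953.74.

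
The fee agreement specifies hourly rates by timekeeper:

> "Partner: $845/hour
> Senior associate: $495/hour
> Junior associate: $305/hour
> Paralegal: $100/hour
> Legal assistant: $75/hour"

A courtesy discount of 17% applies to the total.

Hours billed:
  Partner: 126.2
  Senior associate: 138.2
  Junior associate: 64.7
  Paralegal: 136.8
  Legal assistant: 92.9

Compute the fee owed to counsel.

Partner: 126.2 × $845 = $106,639.00
Senior associate: 138.2 × $495 = $68,409.00
Junior associate: 64.7 × $305 = $19,733.50
Paralegal: 136.8 × $100 = $13,680.00
Legal assistant: 92.9 × $75 = $6,967.50
Subtotal: $215,429.00
Less 17% discount: −$36,622.93
Total: $215,429.00 − $36,622.93 = $178,806.07

$178,806.07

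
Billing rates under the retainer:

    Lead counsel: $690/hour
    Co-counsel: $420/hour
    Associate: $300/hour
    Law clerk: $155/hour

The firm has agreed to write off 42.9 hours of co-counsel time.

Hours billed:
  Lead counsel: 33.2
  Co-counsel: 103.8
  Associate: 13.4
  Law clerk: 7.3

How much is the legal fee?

Lead counsel: 33.2 × $690 = $22,908.00
Co-counsel: 103.8 × $420 = $43,596.00
Associate: 13.4 × $300 = $4,020.00
Law clerk: 7.3 × $155 = $1,131.50
Subtotal: $71,655.50
Write-off: 42.9 × $420 = $18,018.00
Total: $71,655.50 − $18,018.00 = $53,637.50

$53,637.50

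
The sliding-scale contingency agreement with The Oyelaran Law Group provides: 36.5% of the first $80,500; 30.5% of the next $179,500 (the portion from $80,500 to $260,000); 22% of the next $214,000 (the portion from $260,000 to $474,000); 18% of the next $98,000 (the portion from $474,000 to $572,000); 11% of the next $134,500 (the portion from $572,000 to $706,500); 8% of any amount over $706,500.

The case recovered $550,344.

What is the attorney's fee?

$144,951.92

First $80,500 at 36.5% = $29,382.50
Next $179,500 at 30.5% = $54,747.50
Next $214,000 at 22% = $47,080.00
Remaining $76,344 at 18% = $13,741.92
Fee: $29,382.50 + $54,747.50 + $47,080.00 + $13,741.92 = $144,951.92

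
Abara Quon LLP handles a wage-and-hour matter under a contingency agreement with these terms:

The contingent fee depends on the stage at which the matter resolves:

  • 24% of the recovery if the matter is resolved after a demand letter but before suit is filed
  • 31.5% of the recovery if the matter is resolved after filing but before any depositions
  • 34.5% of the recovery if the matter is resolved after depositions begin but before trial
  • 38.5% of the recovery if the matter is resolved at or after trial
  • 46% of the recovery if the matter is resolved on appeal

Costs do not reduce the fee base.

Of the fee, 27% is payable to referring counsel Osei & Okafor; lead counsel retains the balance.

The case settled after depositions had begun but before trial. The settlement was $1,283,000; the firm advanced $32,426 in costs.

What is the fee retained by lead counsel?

$323,123.55

Fee base is the gross recovery, $1,283,000; costs are reimbursed separately.
The matter settled after depositions had begun but before trial, so the 34.5% rate applies.
$1,283,000 × 34.5% = $442,635.00
Referral share: 27% of $442,635.00 = $119,511.45; lead counsel retains $442,635.00 − $119,511.45 = $323,123.55.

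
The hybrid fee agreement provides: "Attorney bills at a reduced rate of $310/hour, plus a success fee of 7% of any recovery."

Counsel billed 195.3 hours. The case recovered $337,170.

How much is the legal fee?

$84,144.90

Hourly: 195.3 × $310 = $60,543.00
Success fee: 7% of $337,170 = $23,601.90
Total: $60,543.00 + $23,601.90 = $84,144.90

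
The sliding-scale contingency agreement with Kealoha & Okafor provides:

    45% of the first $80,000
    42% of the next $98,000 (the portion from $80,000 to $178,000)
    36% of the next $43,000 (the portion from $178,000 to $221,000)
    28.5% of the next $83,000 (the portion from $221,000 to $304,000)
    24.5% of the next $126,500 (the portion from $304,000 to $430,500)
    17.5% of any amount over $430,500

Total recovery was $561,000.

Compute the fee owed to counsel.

$170,125.00

First $80,000 at 45% = $36,000.00
Next $98,000 at 42% = $41,160.00
Next $43,000 at 36% = $15,480.00
Next $83,000 at 28.5% = $23,655.00
Next $126,500 at 24.5% = $30,992.50
Remaining $130,500 at 17.5% = $22,837.50
Fee: $36,000.00 + $41,160.00 + $15,480.00 + $23,655.00 + $30,992.50 + $22,837.50 = $170,125.00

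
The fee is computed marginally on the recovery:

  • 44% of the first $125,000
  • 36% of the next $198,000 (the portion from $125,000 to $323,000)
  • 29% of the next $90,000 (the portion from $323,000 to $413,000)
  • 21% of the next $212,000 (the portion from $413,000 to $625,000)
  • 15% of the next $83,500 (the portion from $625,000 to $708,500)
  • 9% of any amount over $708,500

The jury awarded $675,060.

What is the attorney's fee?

First $125,000 at 44% = $55,000.00
Next $198,000 at 36% = $71,280.00
Next $90,000 at 29% = $26,100.00
Next $212,000 at 21% = $44,520.00
Remaining $50,060 at 15% = $7,509.00
Fee: $55,000.00 + $71,280.00 + $26,100.00 + $44,520.00 + $7,509.00 = $204,409.00

$204,409.00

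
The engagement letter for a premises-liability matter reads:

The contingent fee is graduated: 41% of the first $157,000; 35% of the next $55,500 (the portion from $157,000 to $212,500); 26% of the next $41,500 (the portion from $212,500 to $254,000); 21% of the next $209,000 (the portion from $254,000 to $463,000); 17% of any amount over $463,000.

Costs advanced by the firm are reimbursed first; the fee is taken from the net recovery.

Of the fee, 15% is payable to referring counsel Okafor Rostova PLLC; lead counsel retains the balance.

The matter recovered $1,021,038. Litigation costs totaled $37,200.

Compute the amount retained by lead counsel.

$192,964.84

Fee base (net of costs): $1,021,038 − $37,200 = $983,838
First $157,000 at 41% = $64,370.00
Next $55,500 at 35% = $19,425.00
Next $41,500 at 26% = $10,790.00
Next $209,000 at 21% = $43,890.00
Remaining $520,838 at 17% = $88,542.46
Fee: $64,370.00 + $19,425.00 + $10,790.00 + $43,890.00 + $88,542.46 = $227,017.46
Referral share: 15% of $227,017.46 = $34,052.62; lead counsel retains $227,017.46 − $34,052.62 = $192,964.84.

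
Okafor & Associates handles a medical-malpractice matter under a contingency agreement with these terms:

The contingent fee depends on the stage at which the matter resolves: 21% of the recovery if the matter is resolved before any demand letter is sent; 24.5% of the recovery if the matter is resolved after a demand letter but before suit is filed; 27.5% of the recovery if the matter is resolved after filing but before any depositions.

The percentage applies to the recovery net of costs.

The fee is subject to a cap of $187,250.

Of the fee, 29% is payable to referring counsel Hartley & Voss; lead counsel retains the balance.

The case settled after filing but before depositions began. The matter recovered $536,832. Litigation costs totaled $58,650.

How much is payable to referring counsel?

$38,135.01

Fee base (net of costs): $536,832 − $58,650 = $478,182
The matter settled after filing but before depositions began, so the 27.5% rate applies.
$478,182 × 27.5% = $131,500.05
$131,500.05 is under the $187,250 cap.
Referral share: 29% of $131,500.05 = $38,135.01; lead counsel retains $131,500.05 − $38,135.01 = $93,365.04.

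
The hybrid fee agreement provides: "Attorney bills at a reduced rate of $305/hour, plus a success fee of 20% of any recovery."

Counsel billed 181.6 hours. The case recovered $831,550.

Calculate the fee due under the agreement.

Hourly: 181.6 × $305 = $55,388.00
Success fee: 20% of $831,550 = $166,310.00
Total: $55,388.00 + $166,310.00 = $221,698.00

$221,698.00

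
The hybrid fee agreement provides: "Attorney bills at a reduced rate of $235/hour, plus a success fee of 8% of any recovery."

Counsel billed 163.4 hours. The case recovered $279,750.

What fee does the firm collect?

Hourly: 163.4 × $235 = $38,399.00
Success fee: 8% of $279,750 = $22,380.00
Total: $38,399.00 + $22,380.00 = $60,779.00

$60,779.00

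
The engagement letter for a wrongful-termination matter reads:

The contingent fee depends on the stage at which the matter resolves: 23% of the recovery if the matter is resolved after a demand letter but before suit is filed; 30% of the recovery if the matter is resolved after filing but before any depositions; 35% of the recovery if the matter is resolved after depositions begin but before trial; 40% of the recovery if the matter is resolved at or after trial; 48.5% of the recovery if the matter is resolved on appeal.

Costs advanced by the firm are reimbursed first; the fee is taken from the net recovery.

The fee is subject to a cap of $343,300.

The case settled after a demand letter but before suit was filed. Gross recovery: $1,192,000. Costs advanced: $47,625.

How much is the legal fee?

Fee base (net of costs): $1,192,000 − $47,625 = $1,144,375
The matter settled after a demand letter but before suit was filed, so the 23% rate applies.
$1,144,375 × 23% = $263,206.25
$263,206.25 is under the $343,300 cap.

$263,206.25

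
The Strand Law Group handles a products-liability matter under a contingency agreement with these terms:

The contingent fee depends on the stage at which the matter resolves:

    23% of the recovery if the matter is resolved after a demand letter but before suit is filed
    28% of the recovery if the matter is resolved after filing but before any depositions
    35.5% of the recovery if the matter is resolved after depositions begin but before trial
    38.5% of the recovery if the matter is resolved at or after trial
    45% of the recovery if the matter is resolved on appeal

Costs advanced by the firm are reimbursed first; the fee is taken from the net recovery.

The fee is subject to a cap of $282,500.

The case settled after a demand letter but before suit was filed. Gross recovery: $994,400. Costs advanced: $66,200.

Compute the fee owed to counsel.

$213,486.00

Fee base (net of costs): $994,400 − $66,200 = $928,200
The matter settled after a demand letter but before suit was filed, so the 23% rate applies.
$928,200 × 23% = $213,486.00
$213,486.00 is under the $282,500 cap.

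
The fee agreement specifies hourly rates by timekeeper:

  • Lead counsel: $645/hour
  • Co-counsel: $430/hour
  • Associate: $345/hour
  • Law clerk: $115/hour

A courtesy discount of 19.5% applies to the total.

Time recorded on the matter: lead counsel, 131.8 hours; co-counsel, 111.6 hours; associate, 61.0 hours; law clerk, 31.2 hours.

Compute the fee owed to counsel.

Lead counsel: 131.8 × $645 = $85,011.00
Co-counsel: 111.6 × $430 = $47,988.00
Associate: 61.0 × $345 = $21,045.00
Law clerk: 31.2 × $115 = $3,588.00
Subtotal: $157,632.00
Less 19.5% discount: −$30,738.24
Total: $157,632.00 − $30,738.24 = $126,893.76

$126,893.76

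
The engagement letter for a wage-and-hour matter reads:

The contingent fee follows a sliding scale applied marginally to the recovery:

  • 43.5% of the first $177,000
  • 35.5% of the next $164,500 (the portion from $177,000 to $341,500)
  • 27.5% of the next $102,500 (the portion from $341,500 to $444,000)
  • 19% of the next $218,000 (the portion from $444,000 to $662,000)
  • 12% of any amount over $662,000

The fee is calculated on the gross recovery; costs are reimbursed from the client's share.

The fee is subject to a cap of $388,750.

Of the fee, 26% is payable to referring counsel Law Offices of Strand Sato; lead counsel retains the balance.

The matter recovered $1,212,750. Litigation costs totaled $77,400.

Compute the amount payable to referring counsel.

Fee base is the gross recovery, $1,212,750; costs are reimbursed separately.
First $177,000 at 43.5% = $76,995.00
Next $164,500 at 35.5% = $58,397.50
Next $102,500 at 27.5% = $28,187.50
Next $218,000 at 19% = $41,420.00
Remaining $550,750 at 12% = $66,090.00
Fee: $76,995.00 + $58,397.50 + $28,187.50 + $41,420.00 + $66,090.00 = $271,090.00
$271,090.00 is under the $388,750 cap.
Referral share: 26% of $271,090.00 = $70,483.40; lead counsel retains $271,090.00 − $70,483.40 = $200,606.60.

$70,483.40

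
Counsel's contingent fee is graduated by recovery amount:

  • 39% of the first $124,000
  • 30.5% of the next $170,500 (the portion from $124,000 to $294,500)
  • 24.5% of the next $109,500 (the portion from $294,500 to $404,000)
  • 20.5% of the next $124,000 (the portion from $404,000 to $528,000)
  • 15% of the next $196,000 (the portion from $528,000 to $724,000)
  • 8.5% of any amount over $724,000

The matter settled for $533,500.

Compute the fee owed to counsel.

First $124,000 at 39% = $48,360.00
Next $170,500 at 30.5% = $52,002.50
Next $109,500 at 24.5% = $26,827.50
Next $124,000 at 20.5% = $25,420.00
Remaining $5,500 at 15% = $825.00
Fee: $48,360.00 + $52,002.50 + $26,827.50 + $25,420.00 + $825.00 = $153,435.00

$153,435.00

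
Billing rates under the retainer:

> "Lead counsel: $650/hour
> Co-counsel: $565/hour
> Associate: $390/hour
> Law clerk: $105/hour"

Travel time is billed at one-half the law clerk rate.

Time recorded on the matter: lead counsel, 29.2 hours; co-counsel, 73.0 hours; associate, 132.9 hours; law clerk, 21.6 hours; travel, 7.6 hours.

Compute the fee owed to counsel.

Lead counsel: 29.2 × $650 = $18,980.00
Co-counsel: 73.0 × $565 = $41,245.00
Associate: 132.9 × $390 = $51,831.00
Law clerk: 21.6 × $105 = $2,268.00
Subtotal: $18,980.00 + $41,245.00 + $51,831.00 + $2,268.00 = $114,324.00
Travel: 7.6 × ($105 ÷ 2) = 7.6 × $52.50 = $399.00
Total: $114,324.00 + $399.00 = $114,723.00

$114,723.00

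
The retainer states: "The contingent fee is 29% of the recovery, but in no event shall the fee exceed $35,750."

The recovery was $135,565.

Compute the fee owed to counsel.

29% of $135,565 = $39,313.85
That exceeds the $35,750 cap, so the fee is capped at $35,750.

$35,750.00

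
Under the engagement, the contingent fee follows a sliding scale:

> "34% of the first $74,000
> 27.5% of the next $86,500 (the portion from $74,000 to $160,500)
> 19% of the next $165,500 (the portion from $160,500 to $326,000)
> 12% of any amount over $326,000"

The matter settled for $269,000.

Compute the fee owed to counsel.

$69,562.50

First $74,000 at 34% = $25,160.00
Next $86,500 at 27.5% = $23,787.50
Remaining $108,500 at 19% = $20,615.00
Fee: $25,160.00 + $23,787.50 + $20,615.00 = $69,562.50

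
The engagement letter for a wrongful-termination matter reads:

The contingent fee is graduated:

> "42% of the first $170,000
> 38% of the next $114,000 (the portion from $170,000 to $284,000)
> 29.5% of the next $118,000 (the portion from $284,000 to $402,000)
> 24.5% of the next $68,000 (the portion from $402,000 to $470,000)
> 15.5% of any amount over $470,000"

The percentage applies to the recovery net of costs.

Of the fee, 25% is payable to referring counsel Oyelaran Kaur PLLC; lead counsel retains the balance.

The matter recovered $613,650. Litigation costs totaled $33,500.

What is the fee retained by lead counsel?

$137,447.44

Fee base (net of costs): $613,650 − $33,500 = $580,150
First $170,000 at 42% = $71,400.00
Next $114,000 at 38% = $43,320.00
Next $118,000 at 29.5% = $34,810.00
Next $68,000 at 24.5% = $16,660.00
Remaining $110,150 at 15.5% = $17,073.25
Fee: $71,400.00 + $43,320.00 + $34,810.00 + $16,660.00 + $17,073.25 = $183,263.25
Referral share: 25% of $183,263.25 = $45,815.81; lead counsel retains $183,263.25 − $45,815.81 = $137,447.44.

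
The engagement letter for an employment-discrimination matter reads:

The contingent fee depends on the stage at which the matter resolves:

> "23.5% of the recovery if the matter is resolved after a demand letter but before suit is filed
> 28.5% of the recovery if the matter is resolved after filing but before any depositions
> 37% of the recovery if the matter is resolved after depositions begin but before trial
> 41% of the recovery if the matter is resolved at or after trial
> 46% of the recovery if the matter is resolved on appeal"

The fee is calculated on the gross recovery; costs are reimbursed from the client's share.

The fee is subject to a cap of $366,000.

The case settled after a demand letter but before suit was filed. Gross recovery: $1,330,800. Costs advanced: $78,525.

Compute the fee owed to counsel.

Fee base is the gross recovery, $1,330,800; costs are reimbursed separately.
The matter settled after a demand letter but before suit was filed, so the 23.5% rate applies.
$1,330,800 × 23.5% = $312,738.00
$312,738.00 is under the $366,000 cap.

$312,738.00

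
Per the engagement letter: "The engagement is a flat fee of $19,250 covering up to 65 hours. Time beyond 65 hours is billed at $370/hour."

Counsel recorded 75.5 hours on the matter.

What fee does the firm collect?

$23,135.00

Flat fee: $19,250.00
Excess hours: 75.5 − 65 = 10.5
Overrun: 10.5 × $370 = $3,885.00
Total: $19,250.00 + $3,885.00 = $23,135.00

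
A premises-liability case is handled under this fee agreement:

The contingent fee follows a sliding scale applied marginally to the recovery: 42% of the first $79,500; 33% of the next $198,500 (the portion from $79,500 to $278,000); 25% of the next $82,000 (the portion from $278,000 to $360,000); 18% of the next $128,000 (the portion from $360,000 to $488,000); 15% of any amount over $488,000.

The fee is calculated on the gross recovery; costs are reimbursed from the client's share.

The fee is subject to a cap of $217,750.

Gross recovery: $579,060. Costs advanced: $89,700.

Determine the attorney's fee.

$156,094.00

Fee base is the gross recovery, $579,060; costs are reimbursed separately.
First $79,500 at 42% = $33,390.00
Next $198,500 at 33% = $65,505.00
Next $82,000 at 25% = $20,500.00
Next $128,000 at 18% = $23,040.00
Remaining $91,060 at 15% = $13,659.00
Fee: $33,390.00 + $65,505.00 + $20,500.00 + $23,040.00 + $13,659.00 = $156,094.00
$156,094.00 is under the $217,750 cap.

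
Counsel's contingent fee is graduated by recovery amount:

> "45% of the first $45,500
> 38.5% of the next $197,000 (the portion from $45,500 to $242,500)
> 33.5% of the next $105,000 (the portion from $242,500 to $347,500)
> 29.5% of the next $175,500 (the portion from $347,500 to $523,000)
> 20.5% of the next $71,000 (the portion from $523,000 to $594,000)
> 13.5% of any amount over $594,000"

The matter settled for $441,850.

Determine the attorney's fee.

First $45,500 at 45% = $20,475.00
Next $197,000 at 38.5% = $75,845.00
Next $105,000 at 33.5% = $35,175.00
Remaining $94,350 at 29.5% = $27,833.25
Fee: $20,475.00 + $75,845.00 + $35,175.00 + $27,833.25 = $159,328.25

$159,328.25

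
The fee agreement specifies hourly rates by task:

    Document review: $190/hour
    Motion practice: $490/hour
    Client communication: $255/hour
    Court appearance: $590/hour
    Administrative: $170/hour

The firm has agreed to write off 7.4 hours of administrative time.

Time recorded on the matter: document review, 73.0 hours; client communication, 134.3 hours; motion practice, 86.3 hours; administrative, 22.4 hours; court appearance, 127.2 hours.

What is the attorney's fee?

$168,001.50

Document review: 73.0 × $190 = $13,870.00
Motion practice: 86.3 × $490 = $42,287.00
Client communication: 134.3 × $255 = $34,246.50
Court appearance: 127.2 × $590 = $75,048.00
Administrative: 22.4 × $170 = $3,808.00
Subtotal: $169,259.50
Write-off: 7.4 × $170 = $1,258.00
Total: $169,259.50 − $1,258.00 = $168,001.50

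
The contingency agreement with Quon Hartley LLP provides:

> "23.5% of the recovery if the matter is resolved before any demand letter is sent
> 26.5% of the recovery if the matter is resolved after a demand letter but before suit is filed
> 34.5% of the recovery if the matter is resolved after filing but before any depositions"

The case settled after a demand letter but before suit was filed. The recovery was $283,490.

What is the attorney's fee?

$75,124.85

The matter settled after a demand letter but before suit was filed, so the 26.5% rate applies.
$283,490 × 26.5% = $75,124.85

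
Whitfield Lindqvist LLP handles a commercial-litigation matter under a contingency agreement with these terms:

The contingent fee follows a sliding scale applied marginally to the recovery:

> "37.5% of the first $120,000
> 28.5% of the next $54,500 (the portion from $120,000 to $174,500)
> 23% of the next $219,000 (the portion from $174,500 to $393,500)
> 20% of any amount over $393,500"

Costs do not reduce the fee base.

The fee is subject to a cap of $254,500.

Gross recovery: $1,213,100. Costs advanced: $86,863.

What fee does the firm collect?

$254,500.00

Fee base is the gross recovery, $1,213,100; costs are reimbursed separately.
First $120,000 at 37.5% = $45,000.00
Next $54,500 at 28.5% = $15,532.50
Next $219,000 at 23% = $50,370.00
Remaining $819,600 at 20% = $163,920.00
Fee: $45,000.00 + $15,532.50 + $50,370.00 + $163,920.00 = $274,822.50
$274,822.50 exceeds the $254,500 cap, so the fee is capped at $254,500.00.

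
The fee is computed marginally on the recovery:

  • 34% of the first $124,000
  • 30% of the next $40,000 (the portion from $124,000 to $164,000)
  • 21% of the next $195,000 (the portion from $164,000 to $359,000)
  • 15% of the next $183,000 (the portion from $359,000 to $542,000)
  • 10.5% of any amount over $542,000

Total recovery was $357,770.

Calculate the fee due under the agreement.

$94,851.70

First $124,000 at 34% = $42,160.00
Next $40,000 at 30% = $12,000.00
Remaining $193,770 at 21% = $40,691.70
Fee: $42,160.00 + $12,000.00 + $40,691.70 = $94,851.70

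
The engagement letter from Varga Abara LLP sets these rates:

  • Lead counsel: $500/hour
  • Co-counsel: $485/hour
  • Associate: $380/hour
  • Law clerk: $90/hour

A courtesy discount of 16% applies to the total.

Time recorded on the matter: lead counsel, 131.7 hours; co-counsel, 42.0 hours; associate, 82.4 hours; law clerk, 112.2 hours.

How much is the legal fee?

Lead counsel: 131.7 × $500 = $65,850.00
Co-counsel: 42.0 × $485 = $20,370.00
Associate: 82.4 × $380 = $31,312.00
Law clerk: 112.2 × $90 = $10,098.00
Subtotal: $127,630.00
Less 16% discount: −$20,420.80
Total: $127,630.00 − $20,420.80 = $107,209.20

$107,209.20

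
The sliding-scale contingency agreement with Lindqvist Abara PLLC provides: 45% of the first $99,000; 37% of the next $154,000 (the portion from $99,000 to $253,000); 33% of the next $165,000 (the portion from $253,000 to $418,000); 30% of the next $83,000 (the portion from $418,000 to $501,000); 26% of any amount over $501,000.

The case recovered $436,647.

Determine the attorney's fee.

First $99,000 at 45% = $44,550.00
Next $154,000 at 37% = $56,980.00
Next $165,000 at 33% = $54,450.00
Remaining $18,647 at 30% = $5,594.10
Fee: $44,550.00 + $56,980.00 + $54,450.00 + $5,594.10 = $161,574.10

$161,574.10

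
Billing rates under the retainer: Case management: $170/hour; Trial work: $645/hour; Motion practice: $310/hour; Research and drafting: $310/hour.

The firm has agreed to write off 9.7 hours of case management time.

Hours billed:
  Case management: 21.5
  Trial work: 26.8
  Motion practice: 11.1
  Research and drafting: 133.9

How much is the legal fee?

Case management: 21.5 × $170 = $3,655.00
Trial work: 26.8 × $645 = $17,286.00
Motion practice: 11.1 × $310 = $3,441.00
Research and drafting: 133.9 × $310 = $41,509.00
Subtotal: $65,891.00
Write-off: 9.7 × $170 = $1,649.00
Total: $65,891.00 − $1,649.00 = $64,242.00

$64,242.00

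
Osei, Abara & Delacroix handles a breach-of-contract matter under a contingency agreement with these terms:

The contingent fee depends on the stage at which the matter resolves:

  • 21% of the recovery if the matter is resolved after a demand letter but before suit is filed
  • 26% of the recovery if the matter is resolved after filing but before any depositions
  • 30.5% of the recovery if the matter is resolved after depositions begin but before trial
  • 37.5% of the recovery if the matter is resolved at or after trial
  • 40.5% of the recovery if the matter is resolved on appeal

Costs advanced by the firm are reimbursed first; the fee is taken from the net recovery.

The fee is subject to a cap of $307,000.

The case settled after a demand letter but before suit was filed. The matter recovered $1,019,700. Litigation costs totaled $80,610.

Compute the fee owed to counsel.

Fee base (net of costs): $1,019,700 − $80,610 = $939,090
The matter settled after a demand letter but before suit was filed, so the 21% rate applies.
$939,090 × 21% = $197,208.90
$197,208.90 is under the $307,000 cap.

$197,208.90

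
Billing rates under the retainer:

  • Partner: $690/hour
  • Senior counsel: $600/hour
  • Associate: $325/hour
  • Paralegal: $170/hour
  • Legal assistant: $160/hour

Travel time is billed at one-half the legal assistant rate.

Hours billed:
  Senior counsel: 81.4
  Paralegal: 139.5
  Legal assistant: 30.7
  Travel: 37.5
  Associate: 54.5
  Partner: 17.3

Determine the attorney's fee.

Partner: 17.3 × $690 = $11,937.00
Senior counsel: 81.4 × $600 = $48,840.00
Associate: 54.5 × $325 = $17,712.50
Paralegal: 139.5 × $170 = $23,715.00
Legal assistant: 30.7 × $160 = $4,912.00
Subtotal: $11,937.00 + $48,840.00 + $17,712.50 + $23,715.00 + $4,912.00 = $107,116.50
Travel: 37.5 × ($160 ÷ 2) = 37.5 × $80.00 = $3,000.00
Total: $107,116.50 + $3,000.00 = $110,116.50

$110,116.50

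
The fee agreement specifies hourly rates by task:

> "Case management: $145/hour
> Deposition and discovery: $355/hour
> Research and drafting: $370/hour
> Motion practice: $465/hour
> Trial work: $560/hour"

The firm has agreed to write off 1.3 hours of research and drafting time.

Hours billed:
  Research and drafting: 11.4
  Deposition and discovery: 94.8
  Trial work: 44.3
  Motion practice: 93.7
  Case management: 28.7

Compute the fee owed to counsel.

$109,931.00

Case management: 28.7 × $145 = $4,161.50
Deposition and discovery: 94.8 × $355 = $33,654.00
Research and drafting: 11.4 × $370 = $4,218.00
Motion practice: 93.7 × $465 = $43,570.50
Trial work: 44.3 × $560 = $24,808.00
Subtotal: $110,412.00
Write-off: 1.3 × $370 = $481.00
Total: $110,412.00 − $481.00 = $109,931.00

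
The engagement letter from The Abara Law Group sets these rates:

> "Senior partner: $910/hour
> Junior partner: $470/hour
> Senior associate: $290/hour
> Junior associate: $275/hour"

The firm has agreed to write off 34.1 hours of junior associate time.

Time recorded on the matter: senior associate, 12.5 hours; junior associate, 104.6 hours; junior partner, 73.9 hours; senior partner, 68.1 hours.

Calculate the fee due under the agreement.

$119,716.50

Senior partner: 68.1 × $910 = $61,971.00
Junior partner: 73.9 × $470 = $34,733.00
Senior associate: 12.5 × $290 = $3,625.00
Junior associate: 104.6 × $275 = $28,765.00
Subtotal: $129,094.00
Write-off: 34.1 × $275 = $9,377.50
Total: $129,094.00 − $9,377.50 = $119,716.50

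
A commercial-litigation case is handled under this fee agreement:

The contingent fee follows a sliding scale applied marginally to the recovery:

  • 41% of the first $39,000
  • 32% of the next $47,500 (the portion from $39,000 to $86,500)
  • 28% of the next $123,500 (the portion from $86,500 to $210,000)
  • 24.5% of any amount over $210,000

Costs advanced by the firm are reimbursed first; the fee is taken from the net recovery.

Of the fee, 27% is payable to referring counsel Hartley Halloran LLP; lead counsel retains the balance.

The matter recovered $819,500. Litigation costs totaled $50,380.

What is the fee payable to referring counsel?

$54,743.69

Fee base (net of costs): $819,500 − $50,380 = $769,120
First $39,000 at 41% = $15,990.00
Next $47,500 at 32% = $15,200.00
Next $123,500 at 28% = $34,580.00
Remaining $559,120 at 24.5% = $136,984.40
Fee: $15,990.00 + $15,200.00 + $34,580.00 + $136,984.40 = $202,754.40
Referral share: 27% of $202,754.40 = $54,743.69; lead counsel retains $202,754.40 − $54,743.69 = $148,010.71.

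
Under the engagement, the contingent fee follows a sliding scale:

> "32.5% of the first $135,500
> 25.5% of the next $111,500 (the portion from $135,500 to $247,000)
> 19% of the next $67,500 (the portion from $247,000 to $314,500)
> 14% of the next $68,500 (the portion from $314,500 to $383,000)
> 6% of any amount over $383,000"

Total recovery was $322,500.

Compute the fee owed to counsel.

First $135,500 at 32.5% = $44,037.50
Next $111,500 at 25.5% = $28,432.50
Next $67,500 at 19% = $12,825.00
Remaining $8,000 at 14% = $1,120.00
Fee: $44,037.50 + $28,432.50 + $12,825.00 + $1,120.00 = $86,415.00

$86,415.00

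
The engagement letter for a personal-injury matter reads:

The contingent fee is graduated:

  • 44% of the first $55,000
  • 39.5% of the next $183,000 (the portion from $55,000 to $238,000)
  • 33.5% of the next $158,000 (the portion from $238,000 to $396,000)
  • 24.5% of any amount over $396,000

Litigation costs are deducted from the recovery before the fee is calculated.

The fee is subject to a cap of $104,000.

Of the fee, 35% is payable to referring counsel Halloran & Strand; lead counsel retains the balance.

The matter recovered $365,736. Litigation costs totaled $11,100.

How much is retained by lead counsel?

Fee base (net of costs): $365,736 − $11,100 = $354,636
First $55,000 at 44% = $24,200.00
Next $183,000 at 39.5% = $72,285.00
Remaining $116,636 at 33.5% = $39,073.06
Fee: $24,200.00 + $72,285.00 + $39,073.06 = $135,558.06
$135,558.06 exceeds the $104,000 cap, so the fee is capped at $104,000.00.
Referral share: 35% of $104,000.00 = $36,400.00; lead counsel retains $104,000.00 − $36,400.00 = $67,600.00.

$67,600.00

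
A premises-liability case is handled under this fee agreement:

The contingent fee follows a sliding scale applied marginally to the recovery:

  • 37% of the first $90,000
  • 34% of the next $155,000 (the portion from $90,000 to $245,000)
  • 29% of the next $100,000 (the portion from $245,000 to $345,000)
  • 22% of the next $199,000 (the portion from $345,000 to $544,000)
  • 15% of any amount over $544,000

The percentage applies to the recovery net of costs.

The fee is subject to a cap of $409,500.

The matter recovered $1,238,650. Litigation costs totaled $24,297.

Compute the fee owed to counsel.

Fee base (net of costs): $1,238,650 − $24,297 = $1,214,353
First $90,000 at 37% = $33,300.00
Next $155,000 at 34% = $52,700.00
Next $100,000 at 29% = $29,000.00
Next $199,000 at 22% = $43,780.00
Remaining $670,353 at 15% = $100,552.95
Fee: $33,300.00 + $52,700.00 + $29,000.00 + $43,780.00 + $100,552.95 = $259,332.95
$259,332.95 is under the $409,500 cap.

$259,332.95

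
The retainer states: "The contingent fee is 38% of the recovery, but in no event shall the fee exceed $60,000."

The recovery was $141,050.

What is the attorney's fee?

$53,599.00

38% of $141,050 = $53,599.00
That is under the $60,000 cap.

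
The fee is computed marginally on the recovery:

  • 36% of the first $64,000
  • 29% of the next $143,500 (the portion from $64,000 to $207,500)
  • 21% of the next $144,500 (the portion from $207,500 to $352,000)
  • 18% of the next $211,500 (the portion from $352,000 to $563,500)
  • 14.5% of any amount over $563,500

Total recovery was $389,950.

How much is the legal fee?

First $64,000 at 36% = $23,040.00
Next $143,500 at 29% = $41,615.00
Next $144,500 at 21% = $30,345.00
Remaining $37,950 at 18% = $6,831.00
Fee: $23,040.00 + $41,615.00 + $30,345.00 + $6,831.00 = $101,831.00

$101,831.00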